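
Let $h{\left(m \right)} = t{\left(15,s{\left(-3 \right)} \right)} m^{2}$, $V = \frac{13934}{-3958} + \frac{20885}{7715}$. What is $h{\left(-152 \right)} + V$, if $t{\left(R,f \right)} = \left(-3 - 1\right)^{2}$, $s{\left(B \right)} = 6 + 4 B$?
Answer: $\frac{1128802397610}{3053597} \approx 3.6966 \cdot 10^{5}$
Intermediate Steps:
$t{\left(R,f \right)} = 16$ ($t{\left(R,f \right)} = \left(-4\right)^{2} = 16$)
$V = - \frac{2483798}{3053597}$ ($V = 13934 \left(- \frac{1}{3958}\right) + 20885 \cdot \frac{1}{7715} = - \frac{6967}{1979} + \frac{4177}{1543} = - \frac{2483798}{3053597} \approx -0.8134$)
$h{\left(m \right)} = 16 m^{2}$
$h{\left(-152 \right)} + V = 16 \left(-152\right)^{2} - \frac{2483798}{3053597} = 16 \cdot 23104 - \frac{2483798}{3053597} = 369664 - \frac{2483798}{3053597} = \frac{1128802397610}{3053597}$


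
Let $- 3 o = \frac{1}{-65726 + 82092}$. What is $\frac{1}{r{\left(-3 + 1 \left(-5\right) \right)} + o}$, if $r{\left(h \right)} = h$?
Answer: $- \frac{49098}{392785} \approx -0.125$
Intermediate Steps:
$o = - \frac{1}{49098}$ ($o = - \frac{1}{3 \left(-65726 + 82092\right)} = - \frac{1}{3 \cdot 16366} = \left(- \frac{1}{3}\right) \frac{1}{16366} = - \frac{1}{49098} \approx -2.0367 \cdot 10^{-5}$)
$\frac{1}{r{\left(-3 + 1 \left(-5\right) \right)} + o} = \frac{1}{\left(-3 + 1 \left(-5\right)\right) - \frac{1}{49098}} = \frac{1}{\left(-3 - 5\right) - \frac{1}{49098}} = \frac{1}{-8 - \frac{1}{49098}} = \frac{1}{- \frac{392785}{49098}} = - \frac{49098}{392785}$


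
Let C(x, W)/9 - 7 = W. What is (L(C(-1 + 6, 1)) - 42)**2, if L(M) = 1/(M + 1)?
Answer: 9394225/5329 ≈ 1762.8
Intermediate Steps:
C(x, W) = 63 + 9*W
L(M) = 1/(1 + M)
(L(C(-1 + 6, 1)) - 42)**2 = (1/(1 + (63 + 9*1)) - 42)**2 = (1/(1 + (63 + 9)) - 42)**2 = (1/(1 + 72) - 42)**2 = (1/73 - 42)**2 = (-3065/73)**2 = 9394225/5329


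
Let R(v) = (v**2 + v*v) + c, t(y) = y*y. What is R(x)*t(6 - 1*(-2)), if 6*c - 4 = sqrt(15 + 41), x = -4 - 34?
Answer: 554624/3 + 64*sqrt(14)/3 ≈ 1.8495e+5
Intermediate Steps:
t(y) = y**2
x = -38
c = 2/3 + sqrt(14)/3 (c = 2/3 + sqrt(15 + 41)/6 = 2/3 + sqrt(56)/6 = 2/3 + (2*sqrt(14))/6 = 2/3 + sqrt(14)/3 ≈ 1.9139)
R(v) = 2/3 + 2*v**2 + sqrt(14)/3 (R(v) = (v**2 + v*v) + (2/3 + sqrt(14)/3) = (v**2 + v**2) + (2/3 + sqrt(14)/3) = 2*v**2 + (2/3 + sqrt(14)/3) = 2/3 + 2*v**2 + sqrt(14)/3)
R(x)*t(6 - 1*(-2)) = (2/3 + 2*(-38)**2 + sqrt(14)/3)*(6 - 1*(-2))**2 = (2/3 + 2*1444 + sqrt(14)/3)*(6 + 2)**2 = (2/3 + 2888 + sqrt(14)/3)*8**2 = (8666/3 + sqrt(14)/3)*64 = 554624/3 + 64*sqrt(14)/3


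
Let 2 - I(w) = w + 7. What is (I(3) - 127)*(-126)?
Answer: 17010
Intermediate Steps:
I(w) = -5 - w (I(w) = 2 - (w + 7) = 2 - (7 + w) = 2 + (-7 - w) = -5 - w)
(I(3) - 127)*(-126) = ((-5 - 1*3) - 127)*(-126) = ((-5 - 3) - 127)*(-126) = (-8 - 127)*(-126) = -135*(-126) = 17010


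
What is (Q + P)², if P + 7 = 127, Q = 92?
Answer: 44944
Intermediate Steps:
P = 120 (P = -7 + 127 = 120)
(Q + P)² = (92 + 120)² = 212² = 44944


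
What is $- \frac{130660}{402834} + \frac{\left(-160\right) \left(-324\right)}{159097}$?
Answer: $\frac{47650270}{32044840449} \approx 0.001487$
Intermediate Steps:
$- \frac{130660}{402834} + \frac{\left(-160\right) \left(-324\right)}{159097} = \left(-130660\right) \frac{1}{402834} + 51840 \cdot \frac{1}{159097} = - \frac{65330}{201417} + \frac{51840}{159097} = \frac{47650270}{32044840449}$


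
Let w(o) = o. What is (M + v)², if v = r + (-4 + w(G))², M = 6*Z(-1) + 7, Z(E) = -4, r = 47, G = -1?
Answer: 3025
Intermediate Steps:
M = -17 (M = 6*(-4) + 7 = -24 + 7 = -17)
v = 72 (v = 47 + (-4 - 1)² = 47 + (-5)² = 47 + 25 = 72)
(M + v)² = (-17 + 72)² = 55² = 3025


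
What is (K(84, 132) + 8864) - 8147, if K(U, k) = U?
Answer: 801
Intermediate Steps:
(K(84, 132) + 8864) - 8147 = (84 + 8864) - 8147 = 8948 - 8147 = 801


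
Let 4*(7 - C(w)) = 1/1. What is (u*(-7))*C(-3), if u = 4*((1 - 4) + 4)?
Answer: -189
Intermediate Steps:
C(w) = 27/4 (C(w) = 7 - ¼/1 = 7 - ¼*1 = 7 - ¼ = 27/4)
u = 4 (u = 4*(-3 + 4) = 4*1 = 4)
(u*(-7))*C(-3) = (4*(-7))*(27/4) = -28*27/4 = -189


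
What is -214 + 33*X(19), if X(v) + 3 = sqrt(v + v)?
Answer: -313 + 33*sqrt(38) ≈ -109.57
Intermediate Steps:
X(v) = -3 + sqrt(2)*sqrt(v) (X(v) = -3 + sqrt(v + v) = -3 + sqrt(2*v) = -3 + sqrt(2)*sqrt(v))
-214 + 33*X(19) = -214 + 33*(-3 + sqrt(2)*sqrt(19)) = -214 + 33*(-3 + sqrt(38)) = -214 + (-99 + 33*sqrt(38)) = -313 + 33*sqrt(38)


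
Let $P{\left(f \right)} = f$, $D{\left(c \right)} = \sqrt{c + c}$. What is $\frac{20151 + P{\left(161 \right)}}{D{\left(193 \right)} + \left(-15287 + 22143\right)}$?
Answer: $\frac{69629536}{23502175} - \frac{10156 \sqrt{386}}{23502175} \approx 2.9542$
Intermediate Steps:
$D{\left(c \right)} = \sqrt{2} \sqrt{c}$ ($D{\left(c \right)} = \sqrt{2 c} = \sqrt{2} \sqrt{c}$)
$\frac{20151 + P{\left(161 \right)}}{D{\left(193 \right)} + \left(-15287 + 22143\right)} = \frac{20151 + 161}{\sqrt{2} \sqrt{193} + \left(-15287 + 22143\right)} = \frac{20312}{\sqrt{386} + 6856} = \frac{20312}{6856 + \sqrt{386}}$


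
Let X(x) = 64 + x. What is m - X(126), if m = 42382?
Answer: 42192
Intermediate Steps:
m - X(126) = 42382 - (64 + 126) = 42382 - 1*190 = 42382 - 190 = 42192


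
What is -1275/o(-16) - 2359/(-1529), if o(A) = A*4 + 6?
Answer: 2086297/88682 ≈ 23.526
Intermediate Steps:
o(A) = 6 + 4*A (o(A) = 4*A + 6 = 6 + 4*A)
-1275/o(-16) - 2359/(-1529) = -1275/(6 + 4*(-16)) - 2359/(-1529) = -1275/(6 - 64) - 2359*(-1/1529) = -1275/(-58) + 2359/1529 = -1275*(-1/58) + 2359/1529 = 1275/58 + 2359/1529 = 2086297/88682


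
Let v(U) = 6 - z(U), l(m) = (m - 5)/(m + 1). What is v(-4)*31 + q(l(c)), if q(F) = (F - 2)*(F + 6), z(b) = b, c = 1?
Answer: 294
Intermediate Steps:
l(m) = (-5 + m)/(1 + m)
v(U) = 6 - U
q(F) = (-2 + F)*(6 + F)
v(-4)*31 + q(l(c)) = (6 - 1*(-4))*31 + (-12 + ((-5 + 1)/(1 + 1))² + 4*((-5 + 1)/(1 + 1))) = (6 + 4)*31 + (-12 + (-4/2)² + 4*(-4/2)) = 10*31 + (-12 + ((½)*(-4))² + 4*((½)*(-4))) = 310 + (-12 + (-2)² + 4*(-2)) = 310 + (-12 + 4 - 8) = 310 - 16 = 294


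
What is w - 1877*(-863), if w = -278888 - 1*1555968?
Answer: -215005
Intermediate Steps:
w = -1834856 (w = -278888 - 1555968 = -1834856)
w - 1877*(-863) = -1834856 - 1877*(-863) = -1834856 - 1*(-1619851) = -1834856 + 1619851 = -215005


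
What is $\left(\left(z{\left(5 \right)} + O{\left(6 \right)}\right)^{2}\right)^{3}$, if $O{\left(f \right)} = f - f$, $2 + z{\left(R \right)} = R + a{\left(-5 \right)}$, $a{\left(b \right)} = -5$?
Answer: $64$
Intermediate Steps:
$z{\left(R \right)} = -7 + R$ ($z{\left(R \right)} = -2 + \left(R - 5\right) = -2 + \left(-5 + R\right) = -7 + R$)
$O{\left(f \right)} = 0$
$\left(\left(z{\left(5 \right)} + O{\left(6 \right)}\right)^{2}\right)^{3} = \left(\left(\left(-7 + 5\right) + 0\right)^{2}\right)^{3} = \left(\left(-2 + 0\right)^{2}\right)^{3} = \left(\left(-2\right)^{2}\right)^{3} = 4^{3} = 64$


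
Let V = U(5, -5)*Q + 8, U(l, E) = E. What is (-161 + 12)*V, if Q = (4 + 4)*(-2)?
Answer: -13112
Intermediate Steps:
Q = -16 (Q = 8*(-2) = -16)
V = 88 (V = -5*(-16) + 8 = 80 + 8 = 88)
(-161 + 12)*V = (-161 + 12)*88 = -149*88 = -13112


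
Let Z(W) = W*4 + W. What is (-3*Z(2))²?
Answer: 900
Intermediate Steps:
Z(W) = 5*W (Z(W) = 4*W + W = 5*W)
(-3*Z(2))² = (-15*2)² = (-3*10)² = (-30)² = 900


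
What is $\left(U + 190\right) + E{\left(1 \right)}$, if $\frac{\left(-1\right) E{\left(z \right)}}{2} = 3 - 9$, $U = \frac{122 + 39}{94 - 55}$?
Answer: $\frac{8039}{39} \approx 206.13$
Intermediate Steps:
$U = \frac{161}{39} \approx 4.1282$
$E{\left(z \right)} = 12$ ($E{\left(z \right)} = - 2 \left(3 - 9\right) = \left(-2\right) \left(-6\right) = 12$)
$\left(U + 190\right) + E{\left(1 \right)} = \left(\frac{161}{39} + 190\right) + 12 = \frac{7571}{39} + 12 = \frac{8039}{39}$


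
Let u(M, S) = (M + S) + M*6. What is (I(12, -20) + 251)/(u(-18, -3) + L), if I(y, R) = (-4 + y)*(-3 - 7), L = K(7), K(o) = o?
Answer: -171/122 ≈ -1.4016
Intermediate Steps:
L = 7
u(M, S) = S + 7*M (u(M, S) = (M + S) + 6*M = S + 7*M)
I(y, R) = 40 - 10*y (I(y, R) = (-4 + y)*(-10) = 40 - 10*y)
(I(12, -20) + 251)/(u(-18, -3) + L) = ((40 - 10*12) + 251)/((-3 + 7*(-18)) + 7) = ((40 - 120) + 251)/((-3 - 126) + 7) = (-80 + 251)/(-129 + 7) = 171/(-122) = 171*(-1/122) = -171/122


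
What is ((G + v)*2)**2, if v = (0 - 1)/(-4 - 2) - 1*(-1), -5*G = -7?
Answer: 5929/225 ≈ 26.351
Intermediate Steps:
G = 7/5 (G = -1/5*(-7) = 7/5 ≈ 1.4000)
v = 7/6 (v = -1/(-6) + 1 = -1*(-1/6) + 1 = 1/6 + 1 = 7/6 ≈ 1.1667)
((G + v)*2)**2 = ((7/5 + 7/6)*2)**2 = ((77/30)*2)**2 = (77/15)**2 = 5929/225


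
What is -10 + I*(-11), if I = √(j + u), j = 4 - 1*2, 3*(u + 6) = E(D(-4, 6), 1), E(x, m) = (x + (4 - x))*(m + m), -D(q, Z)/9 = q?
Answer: -10 - 22*I*√3/3 ≈ -10.0 - 12.702*I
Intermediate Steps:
D(q, Z) = -9*q
E(x, m) = 8*m (E(x, m) = 4*(2*m) = 8*m)
u = -10/3 (u = -6 + (8*1)/3 = -6 + (⅓)*8 = -6 + 8/3 = -10/3 ≈ -3.3333)
j = 2 (j = 4 - 2 = 2)
I = 2*I*√3/3 (I = √(2 - 10/3) = √(-4/3) = 2*I*√3/3 ≈ 1.1547*I)
-10 + I*(-11) = -10 + (2*I*√3/3)*(-11) = -10 - 22*I*√3/3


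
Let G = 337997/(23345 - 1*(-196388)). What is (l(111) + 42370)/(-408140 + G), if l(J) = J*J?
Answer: -12017417503/89681488623 ≈ -0.13400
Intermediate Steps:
G = 337997/219733 (G = 337997/(23345 + 196388) = 337997/219733 ≈ 1.5382)
l(J) = J**2
(l(111) + 42370)/(-408140 + G) = (111**2 + 42370)/(-408140 + 337997/219733) = (12321 + 42370)/(-89681488623/219733) = 54691*(-219733/89681488623) = -12017417503/89681488623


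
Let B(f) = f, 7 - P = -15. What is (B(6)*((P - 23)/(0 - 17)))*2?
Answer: 12/17 ≈ 0.70588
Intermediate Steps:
P = 22 (P = 7 - 1*(-15) = 7 + 15 = 22)
(B(6)*((P - 23)/(0 - 17)))*2 = (6*((22 - 23)/(0 - 17)))*2 = (6*(-1/(-17)))*2 = (6*(-1*(-1/17)))*2 = (6*(1/17))*2 = (6/17)*2 = 12/17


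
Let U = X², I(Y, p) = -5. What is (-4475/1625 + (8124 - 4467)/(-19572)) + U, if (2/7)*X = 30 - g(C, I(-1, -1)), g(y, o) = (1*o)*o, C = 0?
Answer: 32155336/106015 ≈ 303.31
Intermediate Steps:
g(y, o) = o² (g(y, o) = o*o = o²)
X = 35/2 (X = 7*(30 - 1*(-5)²)/2 = 7*(30 - 1*25)/2 = 7*(30 - 25)/2 = (7/2)*5 = 35/2 ≈ 17.500)
U = 1225/4 (U = (35/2)² = 1225/4 ≈ 306.25)
(-4475/1625 + (8124 - 4467)/(-19572)) + U = (-4475/1625 + (8124 - 4467)/(-19572)) + 1225/4 = (-4475*1/1625 + 3657*(-1/19572)) + 1225/4 = (-179/65 - 1219/6524) + 1225/4 = -1247031/424060 + 1225/4 = 32155336/106015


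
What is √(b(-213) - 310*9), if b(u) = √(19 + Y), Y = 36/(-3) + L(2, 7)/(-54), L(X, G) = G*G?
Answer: √(-100440 + 2*√1974)/6 ≈ 52.797*I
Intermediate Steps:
L(X, G) = G²
Y = -697/54 (Y = 36/(-3) + 7²/(-54) = 36*(-⅓) + 49*(-1/54) = -12 - 49/54 = -697/54 ≈ -12.907)
b(u) = √1974/18 (b(u) = √(19 - 697/54) = √(329/54) = √1974/18)
√(b(-213) - 310*9) = √(√1974/18 - 310*9) = √(√1974/18 - 2790) = √(-2790 + √1974/18)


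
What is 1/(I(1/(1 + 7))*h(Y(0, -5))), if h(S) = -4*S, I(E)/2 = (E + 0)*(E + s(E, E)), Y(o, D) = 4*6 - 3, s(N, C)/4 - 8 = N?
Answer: -8/5481 ≈ -0.0014596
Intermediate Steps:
s(N, C) = 32 + 4*N
Y(o, D) = 21 (Y(o, D) = 24 - 3 = 21)
I(E) = 2*E*(32 + 5*E) (I(E) = 2*((E + 0)*(E + (32 + 4*E))) = 2*(E*(32 + 5*E)) = 2*E*(32 + 5*E))
1/(I(1/(1 + 7))*h(Y(0, -5))) = 1/((2*(32 + 5/(1 + 7))/(1 + 7))*(-4*21)) = 1/((2*(32 + 5/8)/8)*(-84)) = 1/((2*(⅛)*(32 + 5*(⅛)))*(-84)) = 1/((2*(⅛)*(32 + 5/8))*(-84)) = 1/((2*(⅛)*(261/8))*(-84)) = 1/((261/32)*(-84)) = 1/(-5481/8) = -8/5481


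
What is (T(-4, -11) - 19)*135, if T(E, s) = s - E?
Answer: -3510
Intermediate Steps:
(T(-4, -11) - 19)*135 = ((-11 - 1*(-4)) - 19)*135 = ((-11 + 4) - 19)*135 = (-7 - 19)*135 = -26*135 = -3510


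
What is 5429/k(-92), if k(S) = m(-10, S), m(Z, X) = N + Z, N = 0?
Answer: -5429/10 ≈ -542.90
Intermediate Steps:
m(Z, X) = Z (m(Z, X) = 0 + Z = Z)
k(S) = -10
5429/k(-92) = 5429/(-10) = 5429*(-⅒) = -5429/10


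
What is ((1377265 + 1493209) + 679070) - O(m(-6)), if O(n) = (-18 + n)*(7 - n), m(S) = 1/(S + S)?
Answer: 511152781/144 ≈ 3.5497e+6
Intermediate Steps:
m(S) = 1/(2*S)
((1377265 + 1493209) + 679070) - O(m(-6)) = ((1377265 + 1493209) + 679070) - (-126 - ((½)/(-6))² + 25*((½)/(-6))) = (2870474 + 679070) - (-126 - ((½)*(-⅙))² + 25*((½)*(-⅙))) = 3549544 - (-126 - (-1/12)² + 25*(-1/12)) = 3549544 - (-126 - 1*1/144 - 25/12) = 3549544 - (-126 - 1/144 - 25/12) = 3549544 - 1*(-18445/144) = 3549544 + 18445/144 = 511152781/144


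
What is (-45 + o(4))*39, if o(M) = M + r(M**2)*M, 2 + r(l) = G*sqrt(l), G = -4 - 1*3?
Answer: -6279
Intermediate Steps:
G = -7 (G = -4 - 3 = -7)
r(l) = -2 - 7*sqrt(l)
o(M) = M + M*(-2 - 7*sqrt(M**2)) (o(M) = M + (-2 - 7*sqrt(M**2))*M = M + M*(-2 - 7*sqrt(M**2)))
(-45 + o(4))*39 = (-45 - 1*4*(1 + 7*sqrt(4**2)))*39 = (-45 - 1*4*(1 + 7*sqrt(16)))*39 = (-45 - 1*4*(1 + 7*4))*39 = (-45 - 1*4*(1 + 28))*39 = (-45 - 1*4*29)*39 = (-45 - 116)*39 = -161*39 = -6279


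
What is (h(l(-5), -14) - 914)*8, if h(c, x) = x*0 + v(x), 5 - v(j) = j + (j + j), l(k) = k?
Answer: -6936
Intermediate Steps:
v(j) = 5 - 3*j (v(j) = 5 - (j + (j + j)) = 5 - (j + 2*j) = 5 - 3*j)
h(c, x) = 5 - 3*x (h(c, x) = x*0 + (5 - 3*x) = 0 + (5 - 3*x) = 5 - 3*x)
(h(l(-5), -14) - 914)*8 = ((5 - 3*(-14)) - 914)*8 = ((5 + 42) - 914)*8 = (47 - 914)*8 = -867*8 = -6936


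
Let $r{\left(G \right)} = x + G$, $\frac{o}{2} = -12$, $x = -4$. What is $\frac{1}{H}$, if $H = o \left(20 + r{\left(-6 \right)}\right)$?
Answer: $- \frac{1}{240} \approx -0.0041667$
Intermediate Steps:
$o = -24$ ($o = 2 \left(-12\right) = -24$)
$r{\left(G \right)} = -4 + G$
$H = -240$ ($H = - 24 \left(20 - 10\right) = \left(-24\right) 10 = -240$)
$\frac{1}{H} = \frac{1}{-240} = - \frac{1}{240}$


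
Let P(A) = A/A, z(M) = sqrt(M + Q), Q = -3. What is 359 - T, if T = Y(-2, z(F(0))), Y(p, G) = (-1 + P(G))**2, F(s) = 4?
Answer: 359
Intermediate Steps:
z(M) = sqrt(-3 + M) (z(M) = sqrt(M - 3) = sqrt(-3 + M))
P(A) = 1
Y(p, G) = 0 (Y(p, G) = (-1 + 1)**2 = 0**2 = 0)
T = 0
359 - T = 359 - 1*0 = 359 + 0 = 359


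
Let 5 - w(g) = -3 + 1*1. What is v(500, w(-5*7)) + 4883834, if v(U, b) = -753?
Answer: 4883081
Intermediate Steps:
w(g) = 7 (w(g) = 5 - (-3 + 1*1) = 5 - (-3 + 1) = 5 - 1*(-2) = 5 + 2 = 7)
v(500, w(-5*7)) + 4883834 = -753 + 4883834 = 4883081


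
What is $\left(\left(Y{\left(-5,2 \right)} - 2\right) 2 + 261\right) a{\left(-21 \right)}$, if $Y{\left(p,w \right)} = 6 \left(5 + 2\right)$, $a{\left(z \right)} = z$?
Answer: $-7161$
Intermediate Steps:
$Y{\left(p,w \right)} = 42$ ($Y{\left(p,w \right)} = 6 \cdot 7 = 42$)
$\left(\left(Y{\left(-5,2 \right)} - 2\right) 2 + 261\right) a{\left(-21 \right)} = \left(\left(42 - 2\right) 2 + 261\right) \left(-21\right) = \left(40 \cdot 2 + 261\right) \left(-21\right) = \left(80 + 261\right) \left(-21\right) = 341 \left(-21\right) = -7161$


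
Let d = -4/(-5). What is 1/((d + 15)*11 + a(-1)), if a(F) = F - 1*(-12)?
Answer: 5/924 ≈ 0.0054113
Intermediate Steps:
d = ⅘ (d = -4*(-⅕) = ⅘ ≈ 0.80000)
a(F) = 12 + F (a(F) = F + 12 = 12 + F)
1/((d + 15)*11 + a(-1)) = 1/((⅘ + 15)*11 + (12 - 1)) = 1/((79/5)*11 + 11) = 1/(869/5 + 11) = 1/(924/5) = 5/924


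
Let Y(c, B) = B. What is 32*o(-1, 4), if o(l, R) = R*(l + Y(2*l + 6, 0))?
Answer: -128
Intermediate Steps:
o(l, R) = R*l (o(l, R) = R*(l + 0) = R*l)
32*o(-1, 4) = 32*(4*(-1)) = 32*(-4) = -128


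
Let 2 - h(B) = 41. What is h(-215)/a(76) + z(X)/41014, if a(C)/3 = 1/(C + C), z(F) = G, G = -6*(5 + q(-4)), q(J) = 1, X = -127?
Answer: -40521850/20507 ≈ -1976.0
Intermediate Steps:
h(B) = -39 (h(B) = 2 - 1*41 = 2 - 41 = -39)
G = -36 (G = -6*(5 + 1) = -6*6 = -36)
z(F) = -36
a(C) = 3/(2*C) (a(C) = 3/(C + C) = 3/((2*C)) = 3*(1/(2*C)) = 3/(2*C))
h(-215)/a(76) + z(X)/41014 = -39/((3/2)/76) - 36/41014 = -39/((3/2)*(1/76)) - 36*1/41014 = -39/3/152 - 18/20507 = -39*152/3 - 18/20507 = -1976 - 18/20507 = -40521850/20507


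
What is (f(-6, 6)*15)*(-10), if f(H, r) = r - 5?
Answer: -150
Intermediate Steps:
f(H, r) = -5 + r
(f(-6, 6)*15)*(-10) = ((-5 + 6)*15)*(-10) = (1*15)*(-10) = 15*(-10) = -150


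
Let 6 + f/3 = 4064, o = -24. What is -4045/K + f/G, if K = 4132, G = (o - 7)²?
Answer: 46415723/3970852 ≈ 11.689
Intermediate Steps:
f = 12174 (f = -18 + 3*4064 = -18 + 12192 = 12174)
G = 961 (G = (-24 - 7)² = (-31)² = 961)
-4045/K + f/G = -4045/4132 + 12174/961 = 46415723/3970852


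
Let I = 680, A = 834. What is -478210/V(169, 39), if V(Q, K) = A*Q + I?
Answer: -239105/70813 ≈ -3.3766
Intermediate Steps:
V(Q, K) = 680 + 834*Q (V(Q, K) = 834*Q + 680 = 680 + 834*Q)
-478210/V(169, 39) = -478210/(680 + 834*169) = -478210/(680 + 140946) = -478210/141626 = -478210*1/141626 = -239105/70813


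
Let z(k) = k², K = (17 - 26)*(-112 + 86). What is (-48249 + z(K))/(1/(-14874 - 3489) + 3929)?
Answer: 119488041/72148226 ≈ 1.6561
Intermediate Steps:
K = 234 (K = -9*(-26) = 234)
(-48249 + z(K))/(1/(-14874 - 3489) + 3929) = (-48249 + 234²)/(1/(-14874 - 3489) + 3929) = (-48249 + 54756)/(1/(-18363) + 3929) = 6507/(-1/18363 + 3929) = 6507/(72148226/18363) = 6507*(18363/72148226) = 119488041/72148226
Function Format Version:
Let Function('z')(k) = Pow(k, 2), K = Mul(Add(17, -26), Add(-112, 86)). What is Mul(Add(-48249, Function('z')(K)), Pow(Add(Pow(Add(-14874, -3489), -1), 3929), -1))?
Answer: Rational(119488041, 72148226) ≈ 1.6561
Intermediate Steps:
K = 234 (K = Mul(-9, -26) = 234)
Mul(Add(-48249, Function('z')(K)), Pow(Add(Pow(Add(-14874, -3489), -1), 3929), -1)) = Mul(Add(-48249, Pow(234, 2)), Pow(Add(Pow(Add(-14874, -3489), -1), 3929), -1)) = Mul(Add(-48249, 54756), Pow(Add(Pow(-18363, -1), 3929), -1)) = Mul(6507, Pow(Add(Rational(-1, 18363), 3929), -1)) = Mul(6507, Pow(Rational(72148226, 18363), -1)) = Mul(6507, Rational(18363, 72148226)) = Rational(119488041, 72148226)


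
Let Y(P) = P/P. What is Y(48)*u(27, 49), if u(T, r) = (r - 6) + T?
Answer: 70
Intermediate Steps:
u(T, r) = -6 + T + r (u(T, r) = (-6 + r) + T = -6 + T + r)
Y(P) = 1
Y(48)*u(27, 49) = 1*(-6 + 27 + 49) = 1*70 = 70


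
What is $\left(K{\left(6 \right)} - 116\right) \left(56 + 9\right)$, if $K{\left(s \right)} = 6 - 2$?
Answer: $-7280$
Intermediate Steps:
$K{\left(s \right)} = 4$ ($K{\left(s \right)} = 6 - 2 = 4$)
$\left(K{\left(6 \right)} - 116\right) \left(56 + 9\right) = \left(4 - 116\right) \left(56 + 9\right) = \left(-112\right) 65 = -7280$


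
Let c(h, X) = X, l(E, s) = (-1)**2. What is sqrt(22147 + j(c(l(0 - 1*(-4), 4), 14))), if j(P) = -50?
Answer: sqrt(22097) ≈ 148.65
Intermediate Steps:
l(E, s) = 1
sqrt(22147 + j(c(l(0 - 1*(-4), 4), 14))) = sqrt(22147 - 50) = sqrt(22097)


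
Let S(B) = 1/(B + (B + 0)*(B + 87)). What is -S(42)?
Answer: -1/5460 ≈ -0.00018315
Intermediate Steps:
S(B) = 1/(B + B*(87 + B))
-S(42) = -1/(42*(88 + 42)) = -1/(42*130) = -1*1/5460 = -1/5460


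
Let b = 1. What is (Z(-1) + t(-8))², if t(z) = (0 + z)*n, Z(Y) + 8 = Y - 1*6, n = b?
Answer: 529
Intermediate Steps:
n = 1
Z(Y) = -14 + Y (Z(Y) = -8 + (Y - 1*6) = -8 + (Y - 6) = -8 + (-6 + Y) = -14 + Y)
t(z) = z (t(z) = (0 + z)*1 = z*1 = z)
(Z(-1) + t(-8))² = ((-14 - 1) - 8)² = (-15 - 8)² = (-23)² = 529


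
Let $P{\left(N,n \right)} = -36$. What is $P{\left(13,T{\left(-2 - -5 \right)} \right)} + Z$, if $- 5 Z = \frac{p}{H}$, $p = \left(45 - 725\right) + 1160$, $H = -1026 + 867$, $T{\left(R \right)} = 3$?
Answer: $- \frac{1876}{53} \approx -35.396$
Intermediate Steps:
$H = -159$
$p = 480$ ($p = -680 + 1160 = 480$)
$Z = \frac{32}{53}$ ($Z = - \frac{480 \frac{1}{-159}}{5} = - \frac{480 \left(- \frac{1}{159}\right)}{5} = \left(- \frac{1}{5}\right) \left(- \frac{160}{53}\right) = \frac{32}{53} \approx 0.60377$)
$P{\left(13,T{\left(-2 - -5 \right)} \right)} + Z = -36 + \frac{32}{53} = - \frac{1876}{53}$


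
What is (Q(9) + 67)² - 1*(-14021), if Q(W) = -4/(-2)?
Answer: 18782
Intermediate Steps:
Q(W) = 2 (Q(W) = -4*(-½) = 2)
(Q(9) + 67)² - 1*(-14021) = (2 + 67)² - 1*(-14021) = 69² + 14021 = 4761 + 14021 = 18782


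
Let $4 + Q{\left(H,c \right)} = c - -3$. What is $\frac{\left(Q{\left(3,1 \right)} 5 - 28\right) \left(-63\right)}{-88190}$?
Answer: $- \frac{882}{44095} \approx -0.020002$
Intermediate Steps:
$Q{\left(H,c \right)} = -1 + c$ ($Q{\left(H,c \right)} = -4 + \left(c - -3\right) = -4 + \left(c + 3\right) = -4 + \left(3 + c\right) = -1 + c$)
$\frac{\left(Q{\left(3,1 \right)} 5 - 28\right) \left(-63\right)}{-88190} = \frac{\left(\left(-1 + 1\right) 5 - 28\right) \left(-63\right)}{-88190} = \left(0 \cdot 5 - 28\right) \left(-63\right) \left(- \frac{1}{88190}\right) = \left(0 - 28\right) \left(-63\right) \left(- \frac{1}{88190}\right) = \left(-28\right) \left(-63\right) \left(- \frac{1}{88190}\right) = 1764 \left(- \frac{1}{88190}\right) = - \frac{882}{44095}$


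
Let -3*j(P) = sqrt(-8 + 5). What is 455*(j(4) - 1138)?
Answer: -517790 - 455*I*sqrt(3)/3 ≈ -5.1779e+5 - 262.69*I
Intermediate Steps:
j(P) = -I*sqrt(3)/3 (j(P) = -sqrt(-8 + 5)/3 = -I*sqrt(3)/3)
455*(j(4) - 1138) = 455*(-I*sqrt(3)/3 - 1138) = 455*(-1138 - I*sqrt(3)/3) = -517790 - 455*I*sqrt(3)/3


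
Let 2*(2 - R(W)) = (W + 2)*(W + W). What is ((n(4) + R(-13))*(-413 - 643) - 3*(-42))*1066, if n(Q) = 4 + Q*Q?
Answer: 136343532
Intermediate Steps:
n(Q) = 4 + Q**2
R(W) = 2 - W*(2 + W) (R(W) = 2 - (W + 2)*(W + W)/2 = 2 - (2 + W)*2*W/2 = 2 - W*(2 + W))
((n(4) + R(-13))*(-413 - 643) - 3*(-42))*1066 = (((4 + 4**2) + (2 - 1*(-13)**2 - 2*(-13)))*(-413 - 643) - 3*(-42))*1066 = (((4 + 16) + (2 - 1*169 + 26))*(-1056) + 126)*1066 = ((20 + (2 - 169 + 26))*(-1056) + 126)*1066 = ((20 - 141)*(-1056) + 126)*1066 = (-121*(-1056) + 126)*1066 = (127776 + 126)*1066 = 127902*1066 = 136343532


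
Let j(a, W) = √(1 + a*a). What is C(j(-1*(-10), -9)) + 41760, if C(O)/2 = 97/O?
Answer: 41760 + 194*√101/101 ≈ 41779.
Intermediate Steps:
j(a, W) = √(1 + a²)
C(O) = 194/O (C(O) = 2*(97/O) = 194/O)
C(j(-1*(-10), -9)) + 41760 = 194/(√(1 + (-1*(-10))²)) + 41760 = 194/(√(1 + 10²)) + 41760 = 194/(√(1 + 100)) + 41760 = 194/(√101) + 41760 = 194*(√101/101) + 41760 = 194*√101/101 + 41760 = 41760 + 194*√101/101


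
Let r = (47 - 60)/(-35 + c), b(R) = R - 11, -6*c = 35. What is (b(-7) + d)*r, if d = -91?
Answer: -8502/245 ≈ -34.702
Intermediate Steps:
c = -35/6 (c = -⅙*35 = -35/6 ≈ -5.8333)
b(R) = -11 + R
r = 78/245 (r = (47 - 60)/(-35 - 35/6) = -13/(-245/6) = -13*(-6/245) = 78/245 ≈ 0.31837)
(b(-7) + d)*r = ((-11 - 7) - 91)*(78/245) = (-18 - 91)*(78/245) = -109*78/245 = -8502/245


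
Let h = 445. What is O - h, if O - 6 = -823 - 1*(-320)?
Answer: -942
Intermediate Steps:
O = -497 (O = 6 + (-823 - 1*(-320)) = 6 + (-823 + 320) = 6 - 503 = -497)
O - h = -497 - 1*445 = -497 - 445 = -942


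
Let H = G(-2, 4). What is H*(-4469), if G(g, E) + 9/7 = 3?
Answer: -53628/7 ≈ -7661.1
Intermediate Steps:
G(g, E) = 12/7 (G(g, E) = -9/7 + 3 = 12/7)
H = 12/7 ≈ 1.7143
H*(-4469) = (12/7)*(-4469) = -53628/7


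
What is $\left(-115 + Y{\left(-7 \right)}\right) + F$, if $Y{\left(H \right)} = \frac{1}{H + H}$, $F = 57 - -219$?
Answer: $\frac{2253}{14} \approx 160.93$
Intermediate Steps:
$F = 276$ ($F = 57 + 219 = 276$)
$Y{\left(H \right)} = \frac{1}{2 H}$
$\left(-115 + Y{\left(-7 \right)}\right) + F = \left(-115 + \frac{1}{2 \left(-7\right)}\right) + 276 = \left(-115 + \frac{1}{2} \left(- \frac{1}{7}\right)\right) + 276 = \left(-115 - \frac{1}{14}\right) + 276 = - \frac{1611}{14} + 276 = \frac{2253}{14}$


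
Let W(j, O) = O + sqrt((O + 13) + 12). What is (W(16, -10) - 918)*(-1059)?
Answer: 982752 - 1059*sqrt(15) ≈ 9.7865e+5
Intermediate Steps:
W(j, O) = O + sqrt(25 + O) (W(j, O) = O + sqrt((13 + O) + 12) = O + sqrt(25 + O))
(W(16, -10) - 918)*(-1059) = ((-10 + sqrt(25 - 10)) - 918)*(-1059) = ((-10 + sqrt(15)) - 918)*(-1059) = (-928 + sqrt(15))*(-1059) = 982752 - 1059*sqrt(15)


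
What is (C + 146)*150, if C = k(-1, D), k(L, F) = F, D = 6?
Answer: 22800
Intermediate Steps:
C = 6
(C + 146)*150 = (6 + 146)*150 = 152*150 = 22800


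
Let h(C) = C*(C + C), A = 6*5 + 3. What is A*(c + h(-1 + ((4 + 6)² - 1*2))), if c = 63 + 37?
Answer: 624294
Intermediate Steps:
A = 33 (A = 30 + 3 = 33)
c = 100
h(C) = 2*C² (h(C) = C*(2*C) = 2*C²)
A*(c + h(-1 + ((4 + 6)² - 1*2))) = 33*(100 + 2*(-1 + ((4 + 6)² - 1*2))²) = 33*(100 + 2*(-1 + (10² - 2))²) = 33*(100 + 2*(-1 + (100 - 2))²) = 33*(100 + 2*(-1 + 98)²) = 33*(100 + 2*97²) = 33*(100 + 2*9409) = 33*(100 + 18818) = 33*18918 = 624294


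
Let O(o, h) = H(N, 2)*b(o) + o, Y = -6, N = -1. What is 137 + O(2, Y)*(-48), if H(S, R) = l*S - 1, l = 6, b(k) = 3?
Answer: 1049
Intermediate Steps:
H(S, R) = -1 + 6*S (H(S, R) = 6*S - 1 = -1 + 6*S)
O(o, h) = -21 + o (O(o, h) = (-1 + 6*(-1))*3 + o = (-1 - 6)*3 + o = -7*3 + o = -21 + o)
137 + O(2, Y)*(-48) = 137 + (-21 + 2)*(-48) = 137 - 19*(-48) = 137 + 912 = 1049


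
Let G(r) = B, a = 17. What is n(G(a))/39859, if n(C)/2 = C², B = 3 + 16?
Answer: 722/39859 ≈ 0.018114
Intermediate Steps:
B = 19
G(r) = 19
n(C) = 2*C²
n(G(a))/39859 = (2*19²)/39859 = (2*361)*(1/39859) = 722*(1/39859) = 722/39859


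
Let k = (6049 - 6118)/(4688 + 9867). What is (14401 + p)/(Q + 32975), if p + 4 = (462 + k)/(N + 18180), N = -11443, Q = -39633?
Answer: -705866928618/326431869515 ≈ -2.1624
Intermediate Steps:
k = -69/14555 ≈ -0.0047406
p = -385503799/98057035 (p = -4 + (462 - 69/14555)/(-11443 + 18180) = -4 + (6724341/14555)/6737 = -4 + (6724341/14555)*(1/6737) = -4 + 6724341/98057035 = -385503799/98057035 ≈ -3.9314)
(14401 + p)/(Q + 32975) = (14401 - 385503799/98057035)/(-39633 + 32975) = (1411733857236/98057035)/(-6658) = (1411733857236/98057035)*(-1/6658) = -705866928618/326431869515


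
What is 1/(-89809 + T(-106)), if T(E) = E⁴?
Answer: 1/126157887 ≈ 7.9266e-9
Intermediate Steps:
1/(-89809 + T(-106)) = 1/(-89809 + (-106)⁴) = 1/(-89809 + 126247696) = 1/126157887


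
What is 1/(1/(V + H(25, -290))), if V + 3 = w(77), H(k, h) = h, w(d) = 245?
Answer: -48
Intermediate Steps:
V = 242 (V = -3 + 245 = 242)
1/(1/(V + H(25, -290))) = 1/(1/(242 - 290)) = 1/(1/(-48)) = 1/(-1/48) = -48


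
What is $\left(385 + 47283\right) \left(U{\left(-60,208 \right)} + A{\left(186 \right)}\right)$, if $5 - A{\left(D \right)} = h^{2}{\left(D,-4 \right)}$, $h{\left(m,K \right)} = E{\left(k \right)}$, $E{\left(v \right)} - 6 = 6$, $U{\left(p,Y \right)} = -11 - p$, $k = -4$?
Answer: $-4290120$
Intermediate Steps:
$E{\left(v \right)} = 12$ ($E{\left(v \right)} = 6 + 6 = 12$)
$h{\left(m,K \right)} = 12$
$A{\left(D \right)} = -139$ ($A{\left(D \right)} = 5 - 12^{2} = 5 - 144 = -139$)
$\left(385 + 47283\right) \left(U{\left(-60,208 \right)} + A{\left(186 \right)}\right) = \left(385 + 47283\right) \left(\left(-11 - -60\right) - 139\right) = 47668 \left(\left(-11 + 60\right) - 139\right) = 47668 \left(49 - 139\right) = 47668 \left(-90\right) = -4290120$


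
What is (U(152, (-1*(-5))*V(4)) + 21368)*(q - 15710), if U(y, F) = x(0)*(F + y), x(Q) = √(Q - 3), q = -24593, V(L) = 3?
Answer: -861194504 - 6730601*I*√3 ≈ -8.6119e+8 - 1.1658e+7*I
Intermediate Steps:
x(Q) = √(-3 + Q)
U(y, F) = I*√3*(F + y) (U(y, F) = √(-3 + 0)*(F + y) = √(-3)*(F + y) = (I*√3)*(F + y) = I*√3*(F + y))
(U(152, (-1*(-5))*V(4)) + 21368)*(q - 15710) = (I*√3*(-1*(-5)*3 + 152) + 21368)*(-24593 - 15710) = (I*√3*(5*3 + 152) + 21368)*(-40303) = (I*√3*(15 + 152) + 21368)*(-40303) = (I*√3*167 + 21368)*(-40303) = (167*I*√3 + 21368)*(-40303) = (21368 + 167*I*√3)*(-40303) = -861194504 - 6730601*I*√3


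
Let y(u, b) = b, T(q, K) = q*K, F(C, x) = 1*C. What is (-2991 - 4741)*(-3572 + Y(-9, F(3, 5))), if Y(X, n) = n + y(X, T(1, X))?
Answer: 27665096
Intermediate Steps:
F(C, x) = C
T(q, K) = K*q
Y(X, n) = X + n (Y(X, n) = n + X*1 = n + X = X + n)
(-2991 - 4741)*(-3572 + Y(-9, F(3, 5))) = (-2991 - 4741)*(-3572 + (-9 + 3)) = -7732*(-3572 - 6) = -7732*(-3578) = 27665096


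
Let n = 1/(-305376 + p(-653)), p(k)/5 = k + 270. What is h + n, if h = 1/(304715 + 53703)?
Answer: -51127/110138625638 ≈ -4.6421e-7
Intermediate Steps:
p(k) = 1350 + 5*k (p(k) = 5*(k + 270) = 5*(270 + k) = 1350 + 5*k)
n = -1/307291 (n = 1/(-305376 + (1350 + 5*(-653))) = 1/(-305376 + (1350 - 3265)) = 1/(-305376 - 1915) = 1/(-307291) = -1/307291 ≈ -3.2542e-6)
h = 1/358418 ≈ 2.7900e-6
h + n = 1/358418 - 1/307291 = -51127/110138625638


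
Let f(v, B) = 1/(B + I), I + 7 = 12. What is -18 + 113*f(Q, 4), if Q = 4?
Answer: -49/9 ≈ -5.4444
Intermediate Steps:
I = 5 (I = -7 + 12 = 5)
f(v, B) = 1/(5 + B) (f(v, B) = 1/(B + 5) = 1/(5 + B))
-18 + 113*f(Q, 4) = -18 + 113/(5 + 4) = -18 + 113/9 = -49/9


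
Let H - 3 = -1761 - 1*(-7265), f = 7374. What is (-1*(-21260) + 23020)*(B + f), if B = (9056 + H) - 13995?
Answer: 351671760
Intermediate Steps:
H = 5507 (H = 3 + (-1761 - 1*(-7265)) = 3 + (-1761 + 7265) = 3 + 5504 = 5507)
B = 568 (B = (9056 + 5507) - 13995 = 14563 - 13995 = 568)
(-1*(-21260) + 23020)*(B + f) = (-1*(-21260) + 23020)*(568 + 7374) = (21260 + 23020)*7942 = 44280*7942 = 351671760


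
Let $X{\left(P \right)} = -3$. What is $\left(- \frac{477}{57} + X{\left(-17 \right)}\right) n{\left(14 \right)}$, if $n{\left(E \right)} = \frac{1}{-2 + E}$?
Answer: $- \frac{18}{19} \approx -0.94737$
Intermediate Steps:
$\left(- \frac{477}{57} + X{\left(-17 \right)}\right) n{\left(14 \right)} = \frac{- \frac{477}{57} - 3}{-2 + 14} = \frac{\left(-477\right) \frac{1}{57} - 3}{12} = \left(- \frac{159}{19} - 3\right) \frac{1}{12} = \left(- \frac{216}{19}\right) \frac{1}{12} = - \frac{18}{19}$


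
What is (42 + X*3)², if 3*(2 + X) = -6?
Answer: 900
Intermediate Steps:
X = -4 (X = -2 + (⅓)*(-6) = -2 - 2 = -4)
(42 + X*3)² = (42 - 4*3)² = (42 - 12)² = 30² = 900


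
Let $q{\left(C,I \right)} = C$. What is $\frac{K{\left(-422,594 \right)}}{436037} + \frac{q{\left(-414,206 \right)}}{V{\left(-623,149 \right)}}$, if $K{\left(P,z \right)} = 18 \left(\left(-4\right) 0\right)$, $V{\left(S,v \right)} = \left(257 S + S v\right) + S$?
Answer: $\frac{414}{253561} \approx 0.0016327$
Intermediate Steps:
$V{\left(S,v \right)} = 258 S + S v$
$K{\left(P,z \right)} = 0$ ($K{\left(P,z \right)} = 18 \cdot 0 = 0$)
$\frac{K{\left(-422,594 \right)}}{436037} + \frac{q{\left(-414,206 \right)}}{V{\left(-623,149 \right)}} = \frac{0}{436037} - \frac{414}{\left(-623\right) \left(258 + 149\right)} = 0 \cdot \frac{1}{436037} - \frac{414}{\left(-623\right) 407} = 0 - \frac{414}{-253561} = 0 - - \frac{414}{253561} = 0 + \frac{414}{253561} = \frac{414}{253561}$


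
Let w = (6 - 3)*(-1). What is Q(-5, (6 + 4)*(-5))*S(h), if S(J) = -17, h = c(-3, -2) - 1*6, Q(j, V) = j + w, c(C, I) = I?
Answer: 136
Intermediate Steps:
w = -3 (w = 3*(-1) = -3)
Q(j, V) = -3 + j (Q(j, V) = j - 3 = -3 + j)
h = -8 (h = -2 - 1*6 = -2 - 6 = -8)
Q(-5, (6 + 4)*(-5))*S(h) = (-3 - 5)*(-17) = -8*(-17) = 136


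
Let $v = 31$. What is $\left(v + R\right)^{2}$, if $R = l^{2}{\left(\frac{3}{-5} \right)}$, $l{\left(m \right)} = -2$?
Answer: $1225$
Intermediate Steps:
$R = 4$ ($R = \left(-2\right)^{2} = 4$)
$\left(v + R\right)^{2} = \left(31 + 4\right)^{2} = 35^{2} = 1225$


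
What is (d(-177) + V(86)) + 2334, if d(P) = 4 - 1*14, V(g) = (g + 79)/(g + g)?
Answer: 399893/172 ≈ 2325.0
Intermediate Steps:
V(g) = (79 + g)/(2*g) (V(g) = (79 + g)/((2*g)) = (79 + g)*(1/(2*g)) = (79 + g)/(2*g))
d(P) = -10 (d(P) = 4 - 14 = -10)
(d(-177) + V(86)) + 2334 = (-10 + (½)*(79 + 86)/86) + 2334 = (-10 + (½)*(1/86)*165) + 2334 = (-10 + 165/172) + 2334 = -1555/172 + 2334 = 399893/172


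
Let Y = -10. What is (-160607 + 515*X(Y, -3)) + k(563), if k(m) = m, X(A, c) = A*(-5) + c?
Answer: -135839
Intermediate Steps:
X(A, c) = c - 5*A (X(A, c) = -5*A + c = c - 5*A)
(-160607 + 515*X(Y, -3)) + k(563) = (-160607 + 515*(-3 - 5*(-10))) + 563 = (-160607 + 515*(-3 + 50)) + 563 = (-160607 + 515*47) + 563 = (-160607 + 24205) + 563 = -136402 + 563 = -135839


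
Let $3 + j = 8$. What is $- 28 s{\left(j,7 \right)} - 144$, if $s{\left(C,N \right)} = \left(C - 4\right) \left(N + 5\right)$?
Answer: $-480$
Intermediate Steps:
$j = 5$ ($j = -3 + 8 = 5$)
$s{\left(C,N \right)} = \left(-4 + C\right) \left(5 + N\right)$
$- 28 s{\left(j,7 \right)} - 144 = - 28 \left(-20 - 28 + 5 \cdot 5 + 5 \cdot 7\right) - 144 = - 28 \left(-20 - 28 + 25 + 35\right) - 144 = \left(-28\right) 12 - 144 = -336 - 144 = -480$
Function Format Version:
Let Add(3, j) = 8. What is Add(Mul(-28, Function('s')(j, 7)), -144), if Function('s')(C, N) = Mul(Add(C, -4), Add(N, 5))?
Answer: -480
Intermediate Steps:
j = 5 (j = Add(-3, 8) = 5)
Function('s')(C, N) = Mul(Add(-4, C), Add(5, N))
Add(Mul(-28, Function('s')(j, 7)), -144) = Add(Mul(-28, Add(-20, Mul(-4, 7), Mul(5, 5), Mul(5, 7))), -144) = Add(Mul(-28, Add(-20, -28, 25, 35)), -144) = Add(Mul(-28, 12), -144) = Add(-336, -144) = -480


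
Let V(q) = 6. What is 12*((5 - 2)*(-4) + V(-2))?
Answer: -72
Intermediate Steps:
12*((5 - 2)*(-4) + V(-2)) = 12*((5 - 2)*(-4) + 6) = 12*(3*(-4) + 6) = 12*(-12 + 6) = 12*(-6) = -72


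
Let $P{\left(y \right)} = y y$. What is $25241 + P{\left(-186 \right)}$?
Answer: $59837$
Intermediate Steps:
$P{\left(y \right)} = y^{2}$
$25241 + P{\left(-186 \right)} = 25241 + \left(-186\right)^{2} = 25241 + 34596 = 59837$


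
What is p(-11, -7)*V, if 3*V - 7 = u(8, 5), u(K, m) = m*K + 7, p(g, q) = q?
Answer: -126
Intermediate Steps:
u(K, m) = 7 + K*m (u(K, m) = K*m + 7 = 7 + K*m)
V = 18 (V = 7/3 + (7 + 8*5)/3 = 7/3 + (7 + 40)/3 = 7/3 + (⅓)*47 = 7/3 + 47/3 = 18)
p(-11, -7)*V = -7*18 = -126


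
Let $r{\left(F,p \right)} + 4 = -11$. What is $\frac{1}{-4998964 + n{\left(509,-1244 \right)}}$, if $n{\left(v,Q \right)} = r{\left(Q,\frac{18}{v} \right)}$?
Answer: $- \frac{1}{4998979} \approx -2.0004 \cdot 10^{-7}$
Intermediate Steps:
$r{\left(F,p \right)} = -15$ ($r{\left(F,p \right)} = -4 - 11 = -15$)
$n{\left(v,Q \right)} = -15$
$\frac{1}{-4998964 + n{\left(509,-1244 \right)}} = \frac{1}{-4998964 - 15} = \frac{1}{-4998979} = - \frac{1}{4998979}$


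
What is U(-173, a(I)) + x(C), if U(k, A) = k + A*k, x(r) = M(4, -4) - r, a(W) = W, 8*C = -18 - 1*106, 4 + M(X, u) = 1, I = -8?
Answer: 2447/2 ≈ 1223.5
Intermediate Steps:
M(X, u) = -3 (M(X, u) = -4 + 1 = -3)
C = -31/2 (C = (-18 - 1*106)/8 = (-18 - 106)/8 = (1/8)*(-124) = -31/2 ≈ -15.500)
x(r) = -3 - r
U(-173, a(I)) + x(C) = -173*(1 - 8) + (-3 - 1*(-31/2)) = -173*(-7) + (-3 + 31/2) = 1211 + 25/2 = 2447/2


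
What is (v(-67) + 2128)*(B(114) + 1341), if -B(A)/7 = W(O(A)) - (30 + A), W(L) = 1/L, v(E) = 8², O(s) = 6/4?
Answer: 15416336/3 ≈ 5.1388e+6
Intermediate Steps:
O(s) = 3/2 (O(s) = 6*(¼) = 3/2)
v(E) = 64
B(A) = 616/3 + 7*A (B(A) = -7*(1/(3/2) - (30 + A)) = -7*(⅔ + (-30 - A)) = -7*(-88/3 - A) = 616/3 + 7*A)
(v(-67) + 2128)*(B(114) + 1341) = (64 + 2128)*((616/3 + 7*114) + 1341) = 2192*((616/3 + 798) + 1341) = 2192*(3010/3 + 1341) = 2192*(7033/3) = 15416336/3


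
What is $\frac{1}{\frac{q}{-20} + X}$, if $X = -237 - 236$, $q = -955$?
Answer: $- \frac{4}{1701} \approx -0.0023516$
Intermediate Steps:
$X = -473$ ($X = -237 - 236 = -473$)
$\frac{1}{\frac{q}{-20} + X} = \frac{1}{- \frac{955}{-20} - 473} = \frac{1}{\left(-955\right) \left(- \frac{1}{20}\right) - 473} = \frac{1}{\frac{191}{4} - 473} = \frac{1}{- \frac{1701}{4}} = - \frac{4}{1701}$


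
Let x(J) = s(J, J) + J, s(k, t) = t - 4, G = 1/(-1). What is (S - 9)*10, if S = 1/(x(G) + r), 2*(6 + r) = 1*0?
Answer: -545/6 ≈ -90.833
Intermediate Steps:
G = -1 (G = 1*(-1) = -1)
s(k, t) = -4 + t
x(J) = -4 + 2*J (x(J) = (-4 + J) + J = -4 + 2*J)
r = -6 (r = -6 + (1*0)/2 = -6 + (½)*0 = -6 + 0 = -6)
S = -1/12 (S = 1/((-4 + 2*(-1)) - 6) = 1/((-4 - 2) - 6) = 1/(-6 - 6) = 1/(-12) = -1/12 ≈ -0.083333)
(S - 9)*10 = (-1/12 - 9)*10 = -109/12*10 = -545/6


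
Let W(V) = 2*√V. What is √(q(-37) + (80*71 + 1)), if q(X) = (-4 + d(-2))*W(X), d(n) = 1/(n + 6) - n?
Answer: √(22724 - 14*I*√37)/2 ≈ 75.373 - 0.14123*I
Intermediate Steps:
d(n) = 1/(6 + n) - n
q(X) = -7*√X/2 (q(X) = (-4 + (1 - 1*(-2)² - 6*(-2))/(6 - 2))*(2*√X) = (-4 + (1 - 1*4 + 12)/4)*(2*√X) = (-4 + (1 - 4 + 12)/4)*(2*√X) = (-4 + (¼)*9)*(2*√X) = (-4 + 9/4)*(2*√X) = -7*√X/2)
√(q(-37) + (80*71 + 1)) = √(-7*I*√37/2 + (80*71 + 1)) = √(-7*I*√37/2 + (5680 + 1)) = √(-7*I*√37/2 + 5681) = √(5681 - 7*I*√37/2)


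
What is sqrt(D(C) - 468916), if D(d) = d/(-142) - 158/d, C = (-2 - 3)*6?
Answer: I*sqrt(531850036890)/1065 ≈ 684.77*I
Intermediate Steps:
C = -30 (C = -5*6 = -30)
D(d) = -158/d - d/142 (D(d) = d*(-1/142) - 158/d = -d/142 - 158/d = -158/d - d/142)
sqrt(D(C) - 468916) = sqrt((-158/(-30) - 1/142*(-30)) - 468916) = sqrt((-158*(-1/30) + 15/71) - 468916) = sqrt((79/15 + 15/71) - 468916) = sqrt(5834/1065 - 468916) = sqrt(-499389706/1065) = I*sqrt(531850036890)/1065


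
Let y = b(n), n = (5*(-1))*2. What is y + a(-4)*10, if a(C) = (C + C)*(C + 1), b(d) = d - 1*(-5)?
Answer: 235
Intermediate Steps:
n = -10 (n = -5*2 = -10)
b(d) = 5 + d (b(d) = d + 5 = 5 + d)
y = -5 (y = 5 - 10 = -5)
a(C) = 2*C*(1 + C) (a(C) = (2*C)*(1 + C) = 2*C*(1 + C))
y + a(-4)*10 = -5 + (2*(-4)*(1 - 4))*10 = -5 + (2*(-4)*(-3))*10 = -5 + 24*10 = -5 + 240 = 235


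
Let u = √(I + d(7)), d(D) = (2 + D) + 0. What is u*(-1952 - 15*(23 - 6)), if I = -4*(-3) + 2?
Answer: -2207*√23 ≈ -10584.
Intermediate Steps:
d(D) = 2 + D
I = 14 (I = 12 + 2 = 14)
u = √23 (u = √(14 + (2 + 7)) = √(14 + 9) = √23 ≈ 4.7958)
u*(-1952 - 15*(23 - 6)) = √23*(-1952 - 15*(23 - 6)) = √23*(-1952 - 15*17) = √23*(-1952 - 255) = √23*(-2207) = -2207*√23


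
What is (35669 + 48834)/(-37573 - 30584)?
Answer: -84503/68157 ≈ -1.2398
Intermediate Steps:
(35669 + 48834)/(-37573 - 30584) = 84503/(-68157) = 84503*(-1/68157) = -84503/68157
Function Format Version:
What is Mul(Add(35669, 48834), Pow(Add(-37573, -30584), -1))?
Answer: Rational(-84503, 68157) ≈ -1.2398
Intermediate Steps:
Mul(Add(35669, 48834), Pow(Add(-37573, -30584), -1)) = Mul(84503, Pow(-68157, -1)) = Mul(84503, Rational(-1, 68157)) = Rational(-84503, 68157)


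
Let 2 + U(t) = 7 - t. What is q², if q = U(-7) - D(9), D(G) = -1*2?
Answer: 196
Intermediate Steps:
D(G) = -2
U(t) = 5 - t (U(t) = -2 + (7 - t) = 5 - t)
q = 14 (q = (5 - 1*(-7)) - 1*(-2) = (5 + 7) + 2 = 12 + 2 = 14)
q² = 14² = 196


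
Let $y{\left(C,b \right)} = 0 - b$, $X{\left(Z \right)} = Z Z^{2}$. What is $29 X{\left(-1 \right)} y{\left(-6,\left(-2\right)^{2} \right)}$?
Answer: $116$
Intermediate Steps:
$X{\left(Z \right)} = Z^{3}$
$y{\left(C,b \right)} = - b$
$29 X{\left(-1 \right)} y{\left(-6,\left(-2\right)^{2} \right)} = 29 \left(-1\right)^{3} \left(- \left(-2\right)^{2}\right) = 29 \left(-1\right) \left(\left(-1\right) 4\right) = \left(-29\right) \left(-4\right) = 116$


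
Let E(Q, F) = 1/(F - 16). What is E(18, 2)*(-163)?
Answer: 163/14 ≈ 11.643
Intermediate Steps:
E(Q, F) = 1/(-16 + F)
E(18, 2)*(-163) = -163/(-16 + 2) = -163/(-14) = -1/14*(-163) = 163/14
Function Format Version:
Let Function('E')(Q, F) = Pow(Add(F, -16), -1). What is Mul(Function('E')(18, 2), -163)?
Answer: Rational(163, 14) ≈ 11.643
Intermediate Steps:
Function('E')(Q, F) = Pow(Add(-16, F), -1)
Mul(Function('E')(18, 2), -163) = Mul(Pow(Add(-16, 2), -1), -163) = Mul(Pow(-14, -1), -163) = Mul(Rational(-1, 14), -163) = Rational(163, 14)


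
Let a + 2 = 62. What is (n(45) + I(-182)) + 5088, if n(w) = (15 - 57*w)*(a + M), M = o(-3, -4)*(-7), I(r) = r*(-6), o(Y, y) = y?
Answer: -218220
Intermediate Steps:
a = 60 (a = -2 + 62 = 60)
I(r) = -6*r
M = 28 (M = -4*(-7) = 28)
n(w) = 1320 - 5016*w (n(w) = (15 - 57*w)*(60 + 28) = (15 - 57*w)*88 = 1320 - 5016*w)
(n(45) + I(-182)) + 5088 = ((1320 - 5016*45) - 6*(-182)) + 5088 = ((1320 - 225720) + 1092) + 5088 = (-224400 + 1092) + 5088 = -223308 + 5088 = -218220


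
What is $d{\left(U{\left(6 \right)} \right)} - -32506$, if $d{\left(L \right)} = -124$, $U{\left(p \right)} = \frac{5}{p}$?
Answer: $32382$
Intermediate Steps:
$d{\left(U{\left(6 \right)} \right)} - -32506 = -124 - -32506 = -124 + 32506 = 32382$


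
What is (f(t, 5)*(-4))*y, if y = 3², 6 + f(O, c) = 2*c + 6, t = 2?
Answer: -360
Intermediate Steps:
f(O, c) = 2*c (f(O, c) = -6 + (2*c + 6) = -6 + (6 + 2*c) = 2*c)
y = 9
(f(t, 5)*(-4))*y = ((2*5)*(-4))*9 = (10*(-4))*9 = -40*9 = -360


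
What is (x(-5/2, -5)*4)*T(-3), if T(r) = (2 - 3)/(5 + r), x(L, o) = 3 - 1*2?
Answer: -2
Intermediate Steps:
x(L, o) = 1 (x(L, o) = 3 - 2 = 1)
T(r) = -1/(5 + r)
(x(-5/2, -5)*4)*T(-3) = (1*4)*(-1/(5 - 3)) = 4*(-1/2) = -2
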